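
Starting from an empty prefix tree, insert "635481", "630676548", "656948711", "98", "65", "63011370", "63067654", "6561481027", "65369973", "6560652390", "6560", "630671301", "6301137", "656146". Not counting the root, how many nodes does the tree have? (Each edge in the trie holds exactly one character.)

53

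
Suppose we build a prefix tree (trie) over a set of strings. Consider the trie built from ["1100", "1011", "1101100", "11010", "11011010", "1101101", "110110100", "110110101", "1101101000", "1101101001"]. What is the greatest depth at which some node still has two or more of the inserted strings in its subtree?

9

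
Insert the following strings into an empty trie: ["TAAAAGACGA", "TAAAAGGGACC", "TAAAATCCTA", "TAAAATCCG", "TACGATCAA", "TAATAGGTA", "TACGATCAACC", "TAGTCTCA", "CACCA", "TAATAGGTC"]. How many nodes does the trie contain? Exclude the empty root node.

Count nodes per top-level branch (shared prefixes stored once):
  'C'-branch (CACCA): 5 nodes
  'T'-branch (TAAAAGACGA, TAAAAGGGACC, TAAAATCCG, TAAAATCCTA, TAATAGGTA, TAATAGGTC, TACGATCAA, TACGATCAACC, TAGTCTCA): 43 nodes
Sum: 48

48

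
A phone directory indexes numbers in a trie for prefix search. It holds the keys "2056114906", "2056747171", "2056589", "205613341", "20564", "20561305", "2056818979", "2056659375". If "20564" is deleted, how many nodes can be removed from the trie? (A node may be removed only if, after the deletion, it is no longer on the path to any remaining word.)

Walk "20564" from the leaf back toward the root, removing each node that no remaining word uses.
The suffix "4" (1 node) is used only by "20564"; the node for "2056" still has the child "1", so pruning stops there.
Nodes removed: 1

1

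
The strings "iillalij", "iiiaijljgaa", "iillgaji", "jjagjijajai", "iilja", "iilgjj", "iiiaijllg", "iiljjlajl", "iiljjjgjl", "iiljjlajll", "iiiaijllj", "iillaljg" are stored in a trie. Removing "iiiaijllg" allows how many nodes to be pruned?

1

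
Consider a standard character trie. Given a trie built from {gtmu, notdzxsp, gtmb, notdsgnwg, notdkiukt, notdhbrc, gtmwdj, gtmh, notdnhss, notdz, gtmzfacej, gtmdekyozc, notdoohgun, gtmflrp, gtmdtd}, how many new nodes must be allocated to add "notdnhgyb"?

Walking "notdnhgyb" from the root, the first 6 characters ("notdnh") follow existing edges; "g" is the first miss.
So 9 − 6 = 3 new nodes.

3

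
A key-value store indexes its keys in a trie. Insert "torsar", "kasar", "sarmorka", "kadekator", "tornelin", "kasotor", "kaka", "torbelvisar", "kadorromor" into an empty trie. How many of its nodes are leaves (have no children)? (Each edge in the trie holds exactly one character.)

9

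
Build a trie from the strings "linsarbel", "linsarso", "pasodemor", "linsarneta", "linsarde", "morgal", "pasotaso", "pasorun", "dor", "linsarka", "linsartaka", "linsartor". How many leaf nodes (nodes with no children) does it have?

12

A leaf is a node with no children — equivalently, the end of a word that is not a proper prefix of any other stored word.
Those words: "dor", "linsarbel", "linsarde", "linsarka", "linsarneta", "linsarso", "linsartaka", "linsartor", "morgal", "pasodemor", "pasorun", "pasotaso"
Leaf count: 12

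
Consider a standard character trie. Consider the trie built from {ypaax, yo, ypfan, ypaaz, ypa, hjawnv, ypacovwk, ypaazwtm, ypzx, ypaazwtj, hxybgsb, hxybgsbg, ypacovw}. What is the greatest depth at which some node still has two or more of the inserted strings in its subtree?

Equivalently: take the maximum, over all pairs, of their longest common prefix length.
"hxybgsb" and "hxybgsbg" agree on "hxybgsb" (7 characters) before diverging; nothing deeper is shared.
Longest shared-prefix length: 7

7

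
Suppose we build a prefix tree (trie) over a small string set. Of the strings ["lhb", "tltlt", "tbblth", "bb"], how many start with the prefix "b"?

Walk to "b"; the words in its subtree are exactly those with that prefix.
Words under "b": bb
Count: 1

1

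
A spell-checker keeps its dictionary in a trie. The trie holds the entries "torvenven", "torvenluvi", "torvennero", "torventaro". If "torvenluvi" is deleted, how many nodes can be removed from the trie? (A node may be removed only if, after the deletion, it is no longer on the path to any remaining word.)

After clearing the end-marker at "torvenluvi", prune upward until reaching a node still needed by another word.
The suffix "luvi" (4 nodes) is used only by "torvenluvi"; the node for "torven" still has the child "v", so pruning stops there.
Nodes removed: 4

4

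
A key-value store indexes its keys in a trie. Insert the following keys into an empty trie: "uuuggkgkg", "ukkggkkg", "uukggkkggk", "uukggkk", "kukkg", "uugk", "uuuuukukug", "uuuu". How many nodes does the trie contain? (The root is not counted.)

38

Insert word by word; a character creates a node only if that edge doesn't already exist:
  "uuuggkgkg" → 9 new (u, u, u, g, g, k, g, k, g)
  "ukkggkkg" → prefix "u" already present; 7 new (k, k, g, g, k, k, g)
  "uukggkkggk" → prefix "uu" already present; 8 new (k, g, g, k, k, g, g, k)
  "uukggkk" → prefix "uukggkk" already present; 0 new (none)
  "kukkg" → 5 new (k, u, k, k, g)
  "uugk" → prefix "uu" already present; 2 new (g, k)
  "uuuuukukug" → prefix "uuu" already present; 7 new (u, u, k, u, k, u, g)
  "uuuu" → prefix "uuuu" already present; 0 new (none)
Total nodes = 9 + 7 + 8 + 0 + 5 + 2 + 7 + 0 = 38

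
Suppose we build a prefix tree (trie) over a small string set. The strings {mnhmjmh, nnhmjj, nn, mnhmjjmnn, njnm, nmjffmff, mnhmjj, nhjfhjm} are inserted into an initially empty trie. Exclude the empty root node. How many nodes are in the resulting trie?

33

Insert word by word; a character creates a node only if that edge doesn't already exist:
  "mnhmjmh" → 7 new (m, n, h, m, j, m, h)
  "nnhmjj" → 6 new (n, n, h, m, j, j)
  "nn" → prefix "nn" already present; 0 new (none)
  "mnhmjjmnn" → prefix "mnhmj" already present; 4 new (j, m, n, n)
  "njnm" → prefix "n" already present; 3 new (j, n, m)
  "nmjffmff" → prefix "n" already present; 7 new (m, j, f, f, m, f, f)
  "mnhmjj" → prefix "mnhmjj" already present; 0 new (none)
  "nhjfhjm" → prefix "n" already present; 6 new (h, j, f, h, j, m)
Total nodes = 7 + 6 + 0 + 4 + 3 + 7 + 0 + 6 = 33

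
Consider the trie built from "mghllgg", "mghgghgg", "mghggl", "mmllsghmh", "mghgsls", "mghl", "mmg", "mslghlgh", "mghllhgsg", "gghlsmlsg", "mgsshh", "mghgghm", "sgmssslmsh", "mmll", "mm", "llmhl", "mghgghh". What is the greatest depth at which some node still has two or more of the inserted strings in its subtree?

The deepest shared node is where two words last agree before diverging.
e.g. "mghgghgg" and "mghgghh" share the prefix "mghggh" of length 6; no pair shares a longer one.
Longest shared-prefix length: 6

6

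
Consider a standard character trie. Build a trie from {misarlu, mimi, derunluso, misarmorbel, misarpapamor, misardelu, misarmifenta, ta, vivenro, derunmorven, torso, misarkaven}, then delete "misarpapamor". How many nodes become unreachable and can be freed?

7

Walk "misarpapamor" from the leaf back toward the root, removing each node that no remaining word uses.
The suffix "papamor" (7 nodes) is used only by "misarpapamor"; the node for "misar" still has the child "l", so pruning stops there.
Nodes removed: 7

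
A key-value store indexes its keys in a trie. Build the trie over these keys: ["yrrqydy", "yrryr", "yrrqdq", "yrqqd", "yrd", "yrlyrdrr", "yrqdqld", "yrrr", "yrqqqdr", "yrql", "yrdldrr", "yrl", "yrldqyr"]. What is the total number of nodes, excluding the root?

Trie structure (* marks end of a word):
(root)
└─ y
   └─ r
      ├─ d *
      │  └─ l
      │     └─ d
      │        └─ r
      │           └─ r *
      ├─ l *
      │  ├─ d
      │  │  └─ q
      │  │     └─ y
      │  │        └─ r *
      │  └─ y
      │     └─ r
      │        └─ d
      │           └─ r
      │              └─ r *
      ├─ q
      │  ├─ d
      │  │  └─ q
      │  │     └─ l
      │  │        └─ d *
      │  ├─ l *
      │  └─ q
      │     ├─ d *
      │     └─ q
      │        └─ d
      │           └─ r *
      └─ r
         ├─ q
         │  ├─ d
         │  │  └─ q *
         │  └─ y
         │     └─ d
         │        └─ y *
         ├─ r *
         └─ y
            └─ r *
Counting every labelled node above: 38.

38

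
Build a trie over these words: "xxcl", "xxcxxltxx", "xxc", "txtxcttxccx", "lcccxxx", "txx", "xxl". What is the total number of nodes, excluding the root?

Trie structure (* marks end of a word):
(root)
├─ l
│  └─ c
│     └─ c
│        └─ c
│           └─ x
│              └─ x
│                 └─ x *
├─ t
│  └─ x
│     ├─ t
│     │  └─ x
│     │     └─ c
│     │        └─ t
│     │           └─ t
│     │              └─ x
│     │                 └─ c
│     │                    └─ c
│     │                       └─ x *
│     └─ x *
└─ x
   └─ x
      ├─ c *
      │  ├─ l *
      │  └─ x
      │     └─ x
      │        └─ l
      │           └─ t
      │              └─ x
      │                 └─ x *
      └─ l *
Counting every labelled node above: 30.

30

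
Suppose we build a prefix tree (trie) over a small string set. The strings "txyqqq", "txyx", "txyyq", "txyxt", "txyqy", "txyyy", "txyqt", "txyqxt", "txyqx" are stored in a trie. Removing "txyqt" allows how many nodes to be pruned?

A node on "txyqt"'s path can go only if nothing else ends at it or branches off below it.
The suffix "t" (1 node) is used only by "txyqt"; the node for "txyq" still has the child "q", so pruning stops there.
Nodes removed: 1

1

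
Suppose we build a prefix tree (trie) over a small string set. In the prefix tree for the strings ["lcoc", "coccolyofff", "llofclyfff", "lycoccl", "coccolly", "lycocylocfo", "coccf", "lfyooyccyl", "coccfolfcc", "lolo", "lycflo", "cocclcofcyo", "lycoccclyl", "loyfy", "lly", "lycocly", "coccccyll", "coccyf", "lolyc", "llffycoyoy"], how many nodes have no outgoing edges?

Leaves are exactly the stored words that no other stored word extends.
Those words: "coccccyll", "coccfolfcc", "cocclcofcyo", "coccolly", "coccolyofff", "coccyf", "lcoc", "lfyooyccyl", "llffycoyoy", "llofclyfff", "lly", "lolo", "lolyc", "loyfy", "lycflo", "lycoccclyl", "lycoccl", "lycocly", "lycocylocfo"
Leaf count: 19

19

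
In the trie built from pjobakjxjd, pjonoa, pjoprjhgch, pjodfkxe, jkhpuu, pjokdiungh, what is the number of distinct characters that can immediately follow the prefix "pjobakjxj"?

Follow the path "pjobakjxj" to its node, then look at its outgoing edges.
Distinct next characters after "pjobakjxj": d.
That node has 1 child edge.

1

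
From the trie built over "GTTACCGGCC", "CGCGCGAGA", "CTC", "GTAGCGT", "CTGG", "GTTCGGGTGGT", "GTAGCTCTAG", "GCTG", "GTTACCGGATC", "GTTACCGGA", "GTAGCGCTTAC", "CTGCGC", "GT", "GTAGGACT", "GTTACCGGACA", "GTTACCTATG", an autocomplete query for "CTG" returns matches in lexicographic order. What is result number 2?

CTGG

DFS of the "CTG" subtree visits, in order: "CTGCGC", "CTGG"
The 2nd is CTGG.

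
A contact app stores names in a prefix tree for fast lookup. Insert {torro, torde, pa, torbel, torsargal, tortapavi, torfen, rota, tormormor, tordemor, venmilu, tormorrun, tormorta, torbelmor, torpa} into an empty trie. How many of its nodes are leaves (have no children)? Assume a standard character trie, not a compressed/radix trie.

13

Leaves are exactly the stored words that no other stored word extends.
Those words: "pa", "rota", "torbelmor", "tordemor", "torfen", "tormormor", "tormorrun", "tormorta", "torpa", "torro", "torsargal", "tortapavi", "venmilu"
Leaf count: 13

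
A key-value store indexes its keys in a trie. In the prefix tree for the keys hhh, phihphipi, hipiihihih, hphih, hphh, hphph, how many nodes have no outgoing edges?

6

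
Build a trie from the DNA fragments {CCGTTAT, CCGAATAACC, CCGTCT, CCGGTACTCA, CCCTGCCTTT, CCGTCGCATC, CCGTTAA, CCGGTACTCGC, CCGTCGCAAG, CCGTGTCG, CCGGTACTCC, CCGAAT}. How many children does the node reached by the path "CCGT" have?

Follow the path "CCGT" to its node, then look at its outgoing edges.
Characters that immediately follow "CCGT" among the stored strings: {C, G, T}.
That node has 3 child edges.

3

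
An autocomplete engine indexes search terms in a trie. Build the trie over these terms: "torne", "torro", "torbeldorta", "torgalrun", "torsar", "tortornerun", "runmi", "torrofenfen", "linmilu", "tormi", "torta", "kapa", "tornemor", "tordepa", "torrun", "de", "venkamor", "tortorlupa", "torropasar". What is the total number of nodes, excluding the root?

For each word, the new-node count is its length minus the longest prefix already in the trie:
  "torne" → 5 new (t, o, r, n, e)
  "torro" → prefix "tor" already present; 2 new (r, o)
  "torbeldorta" → prefix "tor" already present; 8 new (b, e, l, d, o, r, t, a)
  "torgalrun" → prefix "tor" already present; 6 new (g, a, l, r, u, n)
  "torsar" → prefix "tor" already present; 3 new (s, a, r)
  "tortornerun" → prefix "tor" already present; 8 new (t, o, r, n, e, r, u, n)
  "runmi" → 5 new (r, u, n, m, i)
  "torrofenfen" → prefix "torro" already present; 6 new (f, e, n, f, e, n)
  "linmilu" → 7 new (l, i, n, m, i, l, u)
  "tormi" → prefix "tor" already present; 2 new (m, i)
  "torta" → prefix "tort" already present; 1 new (a)
  "kapa" → 4 new (k, a, p, a)
  "tornemor" → prefix "torne" already present; 3 new (m, o, r)
  "tordepa" → prefix "tor" already present; 4 new (d, e, p, a)
  "torrun" → prefix "torr" already present; 2 new (u, n)
  "de" → 2 new (d, e)
  "venkamor" → 8 new (v, e, n, k, a, m, o, r)
  "tortorlupa" → prefix "tortor" already present; 4 new (l, u, p, a)
  "torropasar" → prefix "torro" already present; 5 new (p, a, s, a, r)
Total nodes = 5 + 2 + 8 + 6 + 3 + 8 + 5 + 6 + 7 + 2 + 1 + 4 + 3 + 4 + 2 + 2 + 8 + 4 + 5 = 85

85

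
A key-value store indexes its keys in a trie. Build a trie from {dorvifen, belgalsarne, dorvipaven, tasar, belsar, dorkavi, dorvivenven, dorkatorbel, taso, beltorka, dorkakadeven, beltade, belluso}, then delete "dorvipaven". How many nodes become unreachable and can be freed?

Walk "dorvipaven" from the leaf back toward the root, removing each node that no remaining word uses.
The suffix "paven" (5 nodes) is used only by "dorvipaven"; the node for "dorvi" still has the child "f", so pruning stops there.
Nodes removed: 5

5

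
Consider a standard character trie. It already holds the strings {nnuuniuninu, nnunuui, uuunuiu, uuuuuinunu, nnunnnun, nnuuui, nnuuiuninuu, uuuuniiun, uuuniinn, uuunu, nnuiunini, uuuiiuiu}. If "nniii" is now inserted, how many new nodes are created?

Walking "nniii" from the root, the first 2 characters ("nn") follow existing edges; "i" is the first miss.
Each of the 3 remaining characters creates one node.

3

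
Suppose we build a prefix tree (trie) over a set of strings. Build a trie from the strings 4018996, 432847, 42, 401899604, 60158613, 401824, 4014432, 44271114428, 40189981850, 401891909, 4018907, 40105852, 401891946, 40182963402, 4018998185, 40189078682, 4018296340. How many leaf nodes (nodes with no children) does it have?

A leaf is a node with no children — equivalently, the end of a word that is not a proper prefix of any other stored word.
Those words: "40105852", "4014432", "401824", "40182963402", "40189078682", "401891909", "401891946", "401899604", "40189981850", "42", "432847", "44271114428", "60158613"
Leaf count: 13

13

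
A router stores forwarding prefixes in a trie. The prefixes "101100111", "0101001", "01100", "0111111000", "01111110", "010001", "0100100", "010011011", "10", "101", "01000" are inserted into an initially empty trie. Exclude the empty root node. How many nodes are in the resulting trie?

36

Insert word by word; a character creates a node only if that edge doesn't already exist:
  "101100111" → 9 new (1, 0, 1, 1, 0, 0, 1, 1, 1)
  "0101001" → 7 new (0, 1, 0, 1, 0, 0, 1)
  "01100" → prefix "01" already present; 3 new (1, 0, 0)
  "0111111000" → prefix "011" already present; 7 new (1, 1, 1, 1, 0, 0, 0)
  "01111110" → prefix "01111110" already present; 0 new (none)
  "010001" → prefix "010" already present; 3 new (0, 0, 1)
  "0100100" → prefix "0100" already present; 3 new (1, 0, 0)
  "010011011" → prefix "01001" already present; 4 new (1, 0, 1, 1)
  "10" → prefix "10" already present; 0 new (none)
  "101" → prefix "101" already present; 0 new (none)
  "01000" → prefix "01000" already present; 0 new (none)
Total nodes = 9 + 7 + 3 + 7 + 0 + 3 + 3 + 4 + 0 + 0 + 0 = 36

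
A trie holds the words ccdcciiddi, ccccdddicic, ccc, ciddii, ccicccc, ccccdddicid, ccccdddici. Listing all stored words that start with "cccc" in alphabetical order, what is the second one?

Filter for "cccc…" and sort: "ccccdddici", "ccccdddicic", "ccccdddicid"
Position 2: ccccdddicic

ccccdddicic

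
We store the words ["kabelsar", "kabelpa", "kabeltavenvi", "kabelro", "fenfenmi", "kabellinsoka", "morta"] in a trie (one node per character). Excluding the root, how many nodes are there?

For each word, the new-node count is its length minus the longest prefix already in the trie:
  "kabelsar" → 8 new (k, a, b, e, l, s, a, r)
  "kabelpa" → prefix "kabel" already present; 2 new (p, a)
  "kabeltavenvi" → prefix "kabel" already present; 7 new (t, a, v, e, n, v, i)
  "kabelro" → prefix "kabel" already present; 2 new (r, o)
  "fenfenmi" → 8 new (f, e, n, f, e, n, m, i)
  "kabellinsoka" → prefix "kabel" already present; 7 new (l, i, n, s, o, k, a)
  "morta" → 5 new (m, o, r, t, a)
Total nodes = 8 + 2 + 7 + 2 + 8 + 7 + 5 = 39

39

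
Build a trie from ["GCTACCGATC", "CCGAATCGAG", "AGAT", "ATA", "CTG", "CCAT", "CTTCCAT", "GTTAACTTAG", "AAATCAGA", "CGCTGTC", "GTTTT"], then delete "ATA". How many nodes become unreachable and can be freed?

2

Walk "ATA" from the leaf back toward the root, removing each node that no remaining word uses.
The suffix "TA" (2 nodes) is used only by "ATA"; the node for "A" still has the child "G", so pruning stops there.
Nodes removed: 2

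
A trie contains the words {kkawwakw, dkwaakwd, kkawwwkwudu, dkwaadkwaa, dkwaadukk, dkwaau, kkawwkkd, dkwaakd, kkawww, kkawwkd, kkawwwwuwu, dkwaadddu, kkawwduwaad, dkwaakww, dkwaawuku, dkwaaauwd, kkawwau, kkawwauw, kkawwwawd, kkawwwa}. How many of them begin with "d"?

Filter for entries beginning with "d":
Words under "d": dkwaaauwd, dkwaadddu, dkwaadkwaa, dkwaadukk, dkwaakd, dkwaakwd, dkwaakww, dkwaau, dkwaawuku
Count: 9

9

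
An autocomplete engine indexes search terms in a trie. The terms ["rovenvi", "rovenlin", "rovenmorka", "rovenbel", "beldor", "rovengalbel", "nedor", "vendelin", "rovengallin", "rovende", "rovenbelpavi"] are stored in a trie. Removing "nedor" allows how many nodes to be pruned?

5

Walk "nedor" from the leaf back toward the root, removing each node that no remaining word uses.
No other word shares any prefix with "nedor", so all 5 of its nodes go.
Nodes removed: 5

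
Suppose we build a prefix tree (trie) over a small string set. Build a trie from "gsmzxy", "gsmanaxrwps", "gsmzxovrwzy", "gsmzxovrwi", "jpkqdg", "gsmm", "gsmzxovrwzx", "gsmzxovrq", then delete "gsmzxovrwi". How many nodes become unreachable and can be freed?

1

Walk "gsmzxovrwi" from the leaf back toward the root, removing each node that no remaining word uses.
The suffix "i" (1 node) is used only by "gsmzxovrwi"; the node for "gsmzxovrw" still has the child "z", so pruning stops there.
Nodes removed: 1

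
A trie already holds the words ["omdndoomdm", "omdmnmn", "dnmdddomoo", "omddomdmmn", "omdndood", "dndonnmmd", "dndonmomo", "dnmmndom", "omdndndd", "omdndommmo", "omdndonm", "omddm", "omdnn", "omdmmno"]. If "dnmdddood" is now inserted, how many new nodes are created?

2

"dnmdddo" is already a path in the trie; the remaining "od" must be added.
So 9 − 7 = 2 new nodes.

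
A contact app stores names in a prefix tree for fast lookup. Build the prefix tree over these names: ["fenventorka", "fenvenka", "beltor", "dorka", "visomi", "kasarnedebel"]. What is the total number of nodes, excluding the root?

For each word, the new-node count is its length minus the longest prefix already in the trie:
  "fenventorka" → 11 new (f, e, n, v, e, n, t, o, r, k, a)
  "fenvenka" → prefix "fenven" already present; 2 new (k, a)
  "beltor" → 6 new (b, e, l, t, o, r)
  "dorka" → 5 new (d, o, r, k, a)
  "visomi" → 6 new (v, i, s, o, m, i)
  "kasarnedebel" → 12 new (k, a, s, a, r, n, e, d, e, b, e, l)
Total nodes = 11 + 2 + 6 + 5 + 6 + 12 = 42

42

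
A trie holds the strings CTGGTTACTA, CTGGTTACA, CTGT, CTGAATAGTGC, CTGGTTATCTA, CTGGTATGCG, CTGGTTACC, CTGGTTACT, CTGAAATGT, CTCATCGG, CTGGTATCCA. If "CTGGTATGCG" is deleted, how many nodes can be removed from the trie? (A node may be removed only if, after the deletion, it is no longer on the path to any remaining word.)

Walk "CTGGTATGCG" from the leaf back toward the root, removing each node that no remaining word uses.
The suffix "GCG" (3 nodes) is used only by "CTGGTATGCG"; the node for "CTGGTAT" still has the child "C", so pruning stops there.
Nodes removed: 3

3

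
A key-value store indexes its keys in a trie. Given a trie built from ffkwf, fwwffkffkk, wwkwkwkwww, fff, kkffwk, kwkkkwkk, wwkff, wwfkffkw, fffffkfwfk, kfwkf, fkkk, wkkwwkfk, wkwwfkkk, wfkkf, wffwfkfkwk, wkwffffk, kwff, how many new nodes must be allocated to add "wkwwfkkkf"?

The longest prefix of "wkwwfkkkf" already in the trie is "wkwwfkkk" (length 8).
New nodes needed: |"wkwwfkkkf"| − 8 = 9 − 8 = 1.

1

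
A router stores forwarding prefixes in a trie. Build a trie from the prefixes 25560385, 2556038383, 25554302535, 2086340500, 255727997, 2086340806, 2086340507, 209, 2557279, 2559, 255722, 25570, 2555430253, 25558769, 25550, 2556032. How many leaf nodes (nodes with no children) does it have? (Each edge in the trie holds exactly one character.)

14

Leaves are exactly the stored words that no other stored word extends.
Those words: "2086340500", "2086340507", "2086340806", "209", "25550", "25554302535", "25558769", "2556032", "2556038383", "25560385", "25570", "255722", "255727997", "2559"
Leaf count: 14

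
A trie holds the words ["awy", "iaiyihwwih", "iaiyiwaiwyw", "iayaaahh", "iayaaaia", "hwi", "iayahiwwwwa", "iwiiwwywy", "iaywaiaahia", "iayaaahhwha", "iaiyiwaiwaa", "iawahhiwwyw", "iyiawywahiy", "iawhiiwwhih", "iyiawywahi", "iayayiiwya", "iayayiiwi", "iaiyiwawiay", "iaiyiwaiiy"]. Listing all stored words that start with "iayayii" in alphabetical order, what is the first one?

iayayiiwi

Words with prefix "iayayii", in lexicographic order: "iayayiiwi", "iayayiiwya"
The 1st is iayayiiwi.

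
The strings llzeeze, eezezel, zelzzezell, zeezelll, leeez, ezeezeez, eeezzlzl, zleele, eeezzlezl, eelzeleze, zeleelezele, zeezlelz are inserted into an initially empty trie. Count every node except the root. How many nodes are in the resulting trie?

74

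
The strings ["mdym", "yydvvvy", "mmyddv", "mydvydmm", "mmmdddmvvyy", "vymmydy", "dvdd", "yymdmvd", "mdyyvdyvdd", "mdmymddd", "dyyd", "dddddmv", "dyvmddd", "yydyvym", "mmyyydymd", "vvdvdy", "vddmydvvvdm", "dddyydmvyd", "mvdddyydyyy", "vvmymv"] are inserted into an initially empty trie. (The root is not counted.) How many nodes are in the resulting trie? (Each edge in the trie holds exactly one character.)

Count nodes per top-level branch (shared prefixes stored once):
  'd'-branch (dddddmv, dddyydmvyd, dvdd, dyvmddd, dyyd): 25 nodes
  'm'-branch (mdmymddd, mdym, mdyyvdyvdd, mmmdddmvvyy, mmyddv, mmyyydymd, mvdddyydyyy, mydvydmm): 54 nodes
  'v'-branch (vddmydvvvdm, vvdvdy, vvmymv, vymmydy): 26 nodes
  'y'-branch (yydvvvy, yydyvym, yymdmvd): 16 nodes
Sum: 121

121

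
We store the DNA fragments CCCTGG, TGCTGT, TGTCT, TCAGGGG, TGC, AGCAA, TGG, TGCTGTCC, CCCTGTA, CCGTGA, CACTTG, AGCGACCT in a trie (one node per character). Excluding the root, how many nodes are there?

For each word, the new-node count is its length minus the longest prefix already in the trie:
  "CCCTGG" → 6 new (C, C, C, T, G, G)
  "TGCTGT" → 6 new (T, G, C, T, G, T)
  "TGTCT" → prefix "TG" already present; 3 new (T, C, T)
  "TCAGGGG" → prefix "T" already present; 6 new (C, A, G, G, G, G)
  "TGC" → prefix "TGC" already present; 0 new (none)
  "AGCAA" → 5 new (A, G, C, A, A)
  "TGG" → prefix "TG" already present; 1 new (G)
  "TGCTGTCC" → prefix "TGCTGT" already present; 2 new (C, C)
  "CCCTGTA" → prefix "CCCTG" already present; 2 new (T, A)
  "CCGTGA" → prefix "CC" already present; 4 new (G, T, G, A)
  "CACTTG" → prefix "C" already present; 5 new (A, C, T, T, G)
  "AGCGACCT" → prefix "AGC" already present; 5 new (G, A, C, C, T)
Total nodes = 6 + 6 + 3 + 6 + 0 + 5 + 1 + 2 + 2 + 4 + 5 + 5 = 45

45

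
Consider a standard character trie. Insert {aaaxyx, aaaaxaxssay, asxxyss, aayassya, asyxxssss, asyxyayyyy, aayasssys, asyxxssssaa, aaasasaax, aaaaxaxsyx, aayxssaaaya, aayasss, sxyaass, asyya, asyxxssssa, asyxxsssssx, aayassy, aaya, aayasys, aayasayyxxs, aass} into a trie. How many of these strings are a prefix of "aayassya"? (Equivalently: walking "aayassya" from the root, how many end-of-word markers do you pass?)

3

Traverse "aayassya" character by character; count nodes along the way that are marked as word ends.
Prefixes of the query that are stored words: "aaya", "aayassy", "aayassya"
Count: 3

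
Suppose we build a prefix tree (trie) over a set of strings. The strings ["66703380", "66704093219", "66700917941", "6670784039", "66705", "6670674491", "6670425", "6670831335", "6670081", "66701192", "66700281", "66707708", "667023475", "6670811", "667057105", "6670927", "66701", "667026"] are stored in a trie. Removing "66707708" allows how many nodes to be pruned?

3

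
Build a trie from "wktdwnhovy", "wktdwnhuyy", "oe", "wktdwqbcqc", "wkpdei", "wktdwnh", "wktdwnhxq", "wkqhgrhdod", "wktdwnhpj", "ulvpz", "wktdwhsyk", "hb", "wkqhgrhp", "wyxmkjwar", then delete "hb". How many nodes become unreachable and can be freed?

A node on "hb"'s path can go only if nothing else ends at it or branches off below it.
No other word shares any prefix with "hb", so all 2 of its nodes go.
Nodes removed: 2

2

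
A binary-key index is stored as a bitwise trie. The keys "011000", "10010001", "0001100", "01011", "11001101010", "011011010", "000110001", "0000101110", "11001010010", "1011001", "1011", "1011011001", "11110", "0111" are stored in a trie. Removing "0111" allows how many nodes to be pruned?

A node on "0111"'s path can go only if nothing else ends at it or branches off below it.
The suffix "1" (1 node) is used only by "0111"; the node for "011" still has the child "0", so pruning stops there.
Nodes removed: 1

1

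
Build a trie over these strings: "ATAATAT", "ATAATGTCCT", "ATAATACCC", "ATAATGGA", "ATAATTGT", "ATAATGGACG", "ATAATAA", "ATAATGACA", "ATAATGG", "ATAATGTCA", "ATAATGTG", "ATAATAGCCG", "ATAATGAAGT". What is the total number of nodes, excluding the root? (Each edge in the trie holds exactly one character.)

35

For each word, the new-node count is its length minus the longest prefix already in the trie:
  "ATAATAT" → 7 new (A, T, A, A, T, A, T)
  "ATAATGTCCT" → prefix "ATAAT" already present; 5 new (G, T, C, C, T)
  "ATAATACCC" → prefix "ATAATA" already present; 3 new (C, C, C)
  "ATAATGGA" → prefix "ATAATG" already present; 2 new (G, A)
  "ATAATTGT" → prefix "ATAAT" already present; 3 new (T, G, T)
  "ATAATGGACG" → prefix "ATAATGGA" already present; 2 new (C, G)
  "ATAATAA" → prefix "ATAATA" already present; 1 new (A)
  "ATAATGACA" → prefix "ATAATG" already present; 3 new (A, C, A)
  "ATAATGG" → prefix "ATAATGG" already present; 0 new (none)
  "ATAATGTCA" → prefix "ATAATGTC" already present; 1 new (A)
  "ATAATGTG" → prefix "ATAATGT" already present; 1 new (G)
  "ATAATAGCCG" → prefix "ATAATA" already present; 4 new (G, C, C, G)
  "ATAATGAAGT" → prefix "ATAATGA" already present; 3 new (A, G, T)
Total nodes = 7 + 5 + 3 + 2 + 3 + 2 + 1 + 3 + 0 + 1 + 1 + 4 + 3 = 35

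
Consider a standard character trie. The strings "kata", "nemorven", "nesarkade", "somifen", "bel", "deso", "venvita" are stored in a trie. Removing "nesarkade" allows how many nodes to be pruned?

7

Walk "nesarkade" from the leaf back toward the root, removing each node that no remaining word uses.
The suffix "sarkade" (7 nodes) is used only by "nesarkade"; the node for "ne" still has the child "m", so pruning stops there.
Nodes removed: 7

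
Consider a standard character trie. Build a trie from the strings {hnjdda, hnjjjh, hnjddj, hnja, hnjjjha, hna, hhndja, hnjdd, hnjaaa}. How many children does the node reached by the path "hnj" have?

3

The children of the "hnj" node are the distinct next characters among strings starting with "hnj".
Distinct next characters after "hnj": a, d, j.
That node has 3 child edges.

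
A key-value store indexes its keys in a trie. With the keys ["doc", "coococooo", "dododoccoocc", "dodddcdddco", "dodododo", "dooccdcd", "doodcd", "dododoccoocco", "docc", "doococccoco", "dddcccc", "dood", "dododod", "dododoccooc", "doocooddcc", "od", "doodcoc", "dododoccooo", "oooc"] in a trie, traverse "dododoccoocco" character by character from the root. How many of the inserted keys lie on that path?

3

Walk "dododoccoocco" from the root; an end-of-word marker is hit whenever a stored word is a prefix of "dododoccoocco".
Prefixes of the query that are stored words: "dododoccooc", "dododoccoocc", "dododoccoocco"
Count: 3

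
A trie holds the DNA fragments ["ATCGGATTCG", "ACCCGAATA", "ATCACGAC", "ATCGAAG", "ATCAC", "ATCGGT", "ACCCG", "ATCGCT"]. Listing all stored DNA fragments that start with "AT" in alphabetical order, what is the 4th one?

Words with prefix "AT", in lexicographic order: "ATCAC", "ATCACGAC", "ATCGAAG", "ATCGCT", "ATCGGATTCG", "ATCGGT"
The 4th is ATCGCT.

ATCGCT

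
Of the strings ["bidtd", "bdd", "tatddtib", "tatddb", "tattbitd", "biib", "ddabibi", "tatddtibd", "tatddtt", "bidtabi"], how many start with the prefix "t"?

Traverse to the node for "t", then collect every word in that subtree.
Words under "t": tatddb, tatddtib, tatddtibd, tatddtt, tattbitd
Count: 5

5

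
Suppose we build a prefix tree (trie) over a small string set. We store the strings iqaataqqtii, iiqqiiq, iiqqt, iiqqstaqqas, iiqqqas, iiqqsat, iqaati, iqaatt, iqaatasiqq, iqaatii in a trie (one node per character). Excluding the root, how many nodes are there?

Trie structure (* marks end of a word):
(root)
└─ i
   ├─ i
   │  └─ q
   │     └─ q
   │        ├─ i
   │        │  └─ i
   │        │     └─ q *
   │        ├─ q
   │        │  └─ a
   │        │     └─ s *
   │        ├─ s
   │        │  ├─ a
   │        │  │  └─ t *
   │        │  └─ t
   │        │     └─ a
   │        │        └─ q
   │        │           └─ q
   │        │              └─ a
   │        │                 └─ s *
   │        └─ t *
   └─ q
      └─ a
         └─ a
            └─ t
               ├─ a
               │  ├─ q
               │  │  └─ q
               │  │     └─ t
               │  │        └─ i
               │  │           └─ i *
               │  └─ s
               │     └─ i
               │        └─ q
               │           └─ q *
               ├─ i *
               │  └─ i *
               └─ t *
Counting every labelled node above: 37.

37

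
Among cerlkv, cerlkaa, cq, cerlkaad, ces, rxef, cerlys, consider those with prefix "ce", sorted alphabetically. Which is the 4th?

cerlys

DFS of the "ce" subtree visits, in order: "cerlkaa", "cerlkaad", "cerlkv", "cerlys", "ces"
Position 4: cerlys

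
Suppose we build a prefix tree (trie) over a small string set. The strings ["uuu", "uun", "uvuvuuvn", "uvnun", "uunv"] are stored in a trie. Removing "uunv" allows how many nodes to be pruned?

Walk "uunv" from the leaf back toward the root, removing each node that no remaining word uses.
The suffix "v" (1 node) is used only by "uunv"; "uun" is itself a stored word, so pruning stops there.
Nodes removed: 1

1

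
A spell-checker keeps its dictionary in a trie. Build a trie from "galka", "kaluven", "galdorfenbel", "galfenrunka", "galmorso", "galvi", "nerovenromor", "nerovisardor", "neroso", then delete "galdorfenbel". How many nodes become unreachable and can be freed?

Walk "galdorfenbel" from the leaf back toward the root, removing each node that no remaining word uses.
The suffix "dorfenbel" (9 nodes) is used only by "galdorfenbel"; the node for "gal" still has the child "k", so pruning stops there.
Nodes removed: 9

9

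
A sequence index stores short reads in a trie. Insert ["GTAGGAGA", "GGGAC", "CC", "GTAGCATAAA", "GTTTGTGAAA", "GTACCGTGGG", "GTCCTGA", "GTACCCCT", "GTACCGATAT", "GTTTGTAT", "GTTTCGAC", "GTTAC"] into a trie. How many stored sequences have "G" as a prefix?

11

Traverse to the node for "G", then collect every word in that subtree.
Words under "G": GGGAC, GTACCCCT, GTACCGATAT, GTACCGTGGG, GTAGCATAAA, GTAGGAGA, GTCCTGA, GTTAC, GTTTCGAC, GTTTGTAT, GTTTGTGAAA
Count: 11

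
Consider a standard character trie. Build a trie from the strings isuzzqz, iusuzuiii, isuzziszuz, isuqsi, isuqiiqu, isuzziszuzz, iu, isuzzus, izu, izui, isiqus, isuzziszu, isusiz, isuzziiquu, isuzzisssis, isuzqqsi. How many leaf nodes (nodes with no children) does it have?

12

Leaves are exactly the stored words that no other stored word extends.
Those words: "isiqus", "isuqiiqu", "isuqsi", "isusiz", "isuzqqsi", "isuzziiquu", "isuzzisssis", "isuzziszuzz", "isuzzqz", "isuzzus", "iusuzuiii", "izui"
Leaf count: 12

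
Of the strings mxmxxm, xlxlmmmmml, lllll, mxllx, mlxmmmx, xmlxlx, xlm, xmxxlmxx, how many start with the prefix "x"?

4

Traverse to the node for "x", then collect every word in that subtree.
Matches: "xlm", "xlxlmmmmml", "xmlxlx", "xmxxlmxx"
Count: 4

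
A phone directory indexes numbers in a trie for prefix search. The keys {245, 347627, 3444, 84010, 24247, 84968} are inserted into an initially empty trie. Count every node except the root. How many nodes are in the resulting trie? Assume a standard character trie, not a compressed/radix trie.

Trie structure (* marks end of a word):
(root)
├─ 2
│  └─ 4
│     ├─ 2
│     │  └─ 4
│     │     └─ 7 *
│     └─ 5 *
├─ 3
│  └─ 4
│     ├─ 4
│     │  └─ 4 *
│     └─ 7
│        └─ 6
│           └─ 2
│              └─ 7 *
└─ 8
   └─ 4
      ├─ 0
      │  └─ 1
      │     └─ 0 *
      └─ 9
         └─ 6
            └─ 8 *
Counting every labelled node above: 22.

22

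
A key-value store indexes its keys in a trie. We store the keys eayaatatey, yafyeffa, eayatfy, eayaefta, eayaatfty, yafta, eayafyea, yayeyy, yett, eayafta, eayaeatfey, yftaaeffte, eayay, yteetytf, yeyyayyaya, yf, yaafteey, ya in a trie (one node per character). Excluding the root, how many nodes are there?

Insert word by word; a character creates a node only if that edge doesn't already exist:
  "eayaatatey" → 10 new (e, a, y, a, a, t, a, t, e, y)
  "yafyeffa" → 8 new (y, a, f, y, e, f, f, a)
  "eayatfy" → prefix "eaya" already present; 3 new (t, f, y)
  "eayaefta" → prefix "eaya" already present; 4 new (e, f, t, a)
  "eayaatfty" → prefix "eayaat" already present; 3 new (f, t, y)
  "yafta" → prefix "yaf" already present; 2 new (t, a)
  "eayafyea" → prefix "eaya" already present; 4 new (f, y, e, a)
  "yayeyy" → prefix "ya" already present; 4 new (y, e, y, y)
  "yett" → prefix "y" already present; 3 new (e, t, t)
  "eayafta" → prefix "eayaf" already present; 2 new (t, a)
  "eayaeatfey" → prefix "eayae" already present; 5 new (a, t, f, e, y)
  "yftaaeffte" → prefix "y" already present; 9 new (f, t, a, a, e, f, f, t, e)
  "eayay" → prefix "eaya" already present; 1 new (y)
  "yteetytf" → prefix "y" already present; 7 new (t, e, e, t, y, t, f)
  "yeyyayyaya" → prefix "ye" already present; 8 new (y, y, a, y, y, a, y, a)
  "yf" → prefix "yf" already present; 0 new (none)
  "yaafteey" → prefix "ya" already present; 6 new (a, f, t, e, e, y)
  "ya" → prefix "ya" already present; 0 new (none)
Total nodes = 10 + 8 + 3 + 4 + 3 + 2 + 4 + 4 + 3 + 2 + 5 + 9 + 1 + 7 + 8 + 0 + 6 + 0 = 79

79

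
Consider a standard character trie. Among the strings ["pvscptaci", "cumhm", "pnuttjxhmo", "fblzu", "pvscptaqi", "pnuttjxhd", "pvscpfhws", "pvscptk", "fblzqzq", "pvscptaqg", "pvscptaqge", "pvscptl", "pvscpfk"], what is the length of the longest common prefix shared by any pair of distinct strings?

9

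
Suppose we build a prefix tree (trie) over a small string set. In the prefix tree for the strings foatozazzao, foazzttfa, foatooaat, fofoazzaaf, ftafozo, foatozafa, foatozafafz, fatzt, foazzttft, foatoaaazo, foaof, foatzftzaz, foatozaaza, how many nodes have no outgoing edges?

12

Leaves are exactly the stored words that no other stored word extends.
Those words: "fatzt", "foaof", "foatoaaazo", "foatooaat", "foatozaaza", "foatozafafz", "foatozazzao", "foatzftzaz", "foazzttfa", "foazzttft", "fofoazzaaf", "ftafozo"
Leaf count: 12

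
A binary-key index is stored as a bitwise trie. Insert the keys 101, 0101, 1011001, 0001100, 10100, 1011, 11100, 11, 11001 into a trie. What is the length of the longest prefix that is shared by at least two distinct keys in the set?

Equivalently: take the maximum, over all pairs, of their longest common prefix length.
"1011" and "1011001" agree on "1011" (4 characters) before diverging; nothing deeper is shared.
Longest shared-prefix length: 4

4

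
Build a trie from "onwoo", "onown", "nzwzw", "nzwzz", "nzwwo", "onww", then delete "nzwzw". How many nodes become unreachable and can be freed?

1

Walk "nzwzw" from the leaf back toward the root, removing each node that no remaining word uses.
The suffix "w" (1 node) is used only by "nzwzw"; the node for "nzwz" still has the child "z", so pruning stops there.
Nodes removed: 1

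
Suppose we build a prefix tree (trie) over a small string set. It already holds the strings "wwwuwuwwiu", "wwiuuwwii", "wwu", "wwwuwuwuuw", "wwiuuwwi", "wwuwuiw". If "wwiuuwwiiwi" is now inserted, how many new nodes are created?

The longest prefix of "wwiuuwwiiwi" already in the trie is "wwiuuwwii" (length 9).
New nodes needed: |"wwiuuwwiiwi"| − 9 = 11 − 9 = 2.

2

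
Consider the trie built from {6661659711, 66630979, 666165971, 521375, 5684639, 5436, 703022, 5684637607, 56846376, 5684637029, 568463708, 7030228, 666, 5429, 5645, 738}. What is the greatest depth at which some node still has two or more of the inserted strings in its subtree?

9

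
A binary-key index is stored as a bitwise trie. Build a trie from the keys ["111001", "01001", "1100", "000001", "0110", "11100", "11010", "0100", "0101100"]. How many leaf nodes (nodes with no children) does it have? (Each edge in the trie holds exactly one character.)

7

Leaves are exactly the stored words that no other stored word extends.
Those words: "000001", "01001", "0101100", "0110", "1100", "11010", "111001"
Leaf count: 7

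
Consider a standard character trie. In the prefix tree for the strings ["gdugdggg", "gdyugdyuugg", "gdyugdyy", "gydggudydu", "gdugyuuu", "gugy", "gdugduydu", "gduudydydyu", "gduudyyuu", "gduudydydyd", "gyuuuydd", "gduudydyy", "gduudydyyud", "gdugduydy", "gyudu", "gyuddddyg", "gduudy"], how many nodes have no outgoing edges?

15

A leaf is a node with no children — equivalently, the end of a word that is not a proper prefix of any other stored word.
Those words: "gdugdggg", "gdugduydu", "gdugduydy", "gdugyuuu", "gduudydydyd", "gduudydydyu", "gduudydyyud", "gduudyyuu", "gdyugdyuugg", "gdyugdyy", "gugy", "gydggudydu", "gyuddddyg", "gyudu", "gyuuuydd"
Leaf count: 15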